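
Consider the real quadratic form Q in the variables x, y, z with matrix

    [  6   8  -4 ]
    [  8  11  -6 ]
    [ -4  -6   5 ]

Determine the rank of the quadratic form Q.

Applying the same elementary operations to the rows and columns of A produces a congruent diagonal matrix with entries 6, 1/3, 1.
So there are 3 positive pivots.
The rank is the number of nonzero pivots: 3.

3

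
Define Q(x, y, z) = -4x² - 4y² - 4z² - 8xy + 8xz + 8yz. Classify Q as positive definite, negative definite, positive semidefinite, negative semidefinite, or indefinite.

negative semidefinite

The associated matrix is A = [[-4, -4, 4], [-4, -4, 4], [4, 4, -4]].
Symmetric row and column elimination reduces A to a congruent diagonal form with pivots -4, 0, 0.
So there are 1 negative, 2 zero pivots.
Hence Q is negative semidefinite.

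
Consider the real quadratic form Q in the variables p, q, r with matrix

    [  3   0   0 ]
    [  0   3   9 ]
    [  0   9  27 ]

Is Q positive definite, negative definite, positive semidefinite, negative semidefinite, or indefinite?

Row-reducing A symmetrically gives the diagonal entries 3, 3, 0.
Counting signs: 2 positive, 1 zero.
Hence Q is positive semidefinite.

positive semidefinite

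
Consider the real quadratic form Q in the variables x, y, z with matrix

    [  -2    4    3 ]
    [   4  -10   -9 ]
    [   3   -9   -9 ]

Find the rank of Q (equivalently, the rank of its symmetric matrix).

2

Symmetric row and column elimination reduces A to a congruent diagonal form with pivots -2, -2, 0.
So there are 2 negative, 1 zero pivots.
The rank is the number of nonzero pivots: 2.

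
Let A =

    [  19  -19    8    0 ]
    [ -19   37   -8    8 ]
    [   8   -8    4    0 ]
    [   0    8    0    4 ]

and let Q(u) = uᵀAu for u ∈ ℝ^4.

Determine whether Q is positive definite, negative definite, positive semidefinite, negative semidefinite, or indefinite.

positive definite

Applying the same elementary operations to the rows and columns of A produces a congruent diagonal matrix with entries 19, 18, 12/19, 4/9.
That gives 4 positive pivots.
Hence Q is positive definite.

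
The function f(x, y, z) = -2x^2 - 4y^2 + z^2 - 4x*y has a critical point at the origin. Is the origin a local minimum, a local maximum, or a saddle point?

saddle point

The Hessian at the origin is H = [[-4, -4, 0], [-4, -8, 0], [0, 0, 2]].
An LDLᵀ factorisation of H has diagonal entries -4, -4, 2.
Counting signs: 1 positive, 2 negative.
H is indefinite, so the origin is a saddle point.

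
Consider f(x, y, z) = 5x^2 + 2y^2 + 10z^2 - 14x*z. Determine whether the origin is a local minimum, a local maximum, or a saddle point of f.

local minimum

The Hessian at the origin is H = [[10, 0, -14], [0, 4, 0], [-14, 0, 20]].
Congruent diagonalization of H (simultaneous row and column reduction) yields pivots 10, 4, 2/5.
So there are 3 positive pivots.
H is positive definite, so the origin is a strict local minimum.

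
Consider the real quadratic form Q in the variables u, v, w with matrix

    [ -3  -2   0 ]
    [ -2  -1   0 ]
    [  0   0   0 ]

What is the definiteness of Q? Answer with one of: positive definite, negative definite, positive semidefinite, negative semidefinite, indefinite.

Row-reducing A symmetrically gives the diagonal entries -3, 1/3, 0.
That gives 1 positive, 1 negative, 1 zero pivots.
Hence Q is indefinite.

indefinite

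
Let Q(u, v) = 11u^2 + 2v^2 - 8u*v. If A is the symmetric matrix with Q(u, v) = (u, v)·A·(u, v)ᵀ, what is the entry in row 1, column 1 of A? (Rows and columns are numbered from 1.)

11

The coefficient of u^2 in Q is 11, and that is exactly A[1,1].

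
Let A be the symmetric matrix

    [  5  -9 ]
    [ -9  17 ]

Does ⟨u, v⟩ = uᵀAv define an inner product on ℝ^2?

yes

Symmetric row and column elimination reduces A to a congruent diagonal form with pivots 5, 4/5.
Counting signs: 2 positive.
Hence Q is positive definite.
⟨·,·⟩ is an inner product exactly when A is positive definite.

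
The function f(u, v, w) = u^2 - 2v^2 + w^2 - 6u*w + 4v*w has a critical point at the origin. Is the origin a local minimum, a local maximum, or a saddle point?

saddle point

The Hessian at the origin is H = [[2, 0, -6], [0, -4, 4], [-6, 4, 2]].
Symmetric row and column elimination reduces H to a congruent diagonal form with pivots 2, -4, -12.
So there are 1 positive, 2 negative pivots.
H is indefinite, so the origin is a saddle point.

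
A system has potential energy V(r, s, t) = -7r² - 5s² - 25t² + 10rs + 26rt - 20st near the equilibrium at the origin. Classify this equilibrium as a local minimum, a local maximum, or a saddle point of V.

The Hessian at the origin is H = [[-14, 10, 26], [10, -10, -20], [26, -20, -50]].
Symmetric row and column elimination reduces H to a congruent diagonal form with pivots -14, -20/7, -1.
Counting signs: 3 negative.
H is negative definite, so the origin is a strict local maximum.

local maximum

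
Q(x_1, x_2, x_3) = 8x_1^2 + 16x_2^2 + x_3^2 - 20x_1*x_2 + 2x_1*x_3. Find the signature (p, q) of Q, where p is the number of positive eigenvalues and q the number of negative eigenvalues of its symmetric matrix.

(3, 0)

Write A = [[8, -10, 1], [-10, 16, 0], [1, 0, 1]].
Applying the same elementary operations to the rows and columns of A produces a congruent diagonal matrix with entries 8, 7/2, 3/7.
That gives 3 positive pivots.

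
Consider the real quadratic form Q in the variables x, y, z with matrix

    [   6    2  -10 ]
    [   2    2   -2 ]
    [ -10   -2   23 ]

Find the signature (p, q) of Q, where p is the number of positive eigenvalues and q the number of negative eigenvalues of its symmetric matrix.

Row-reducing A symmetrically gives the diagonal entries 6, 4/3, 5.
So there are 3 positive pivots.

(3, 0)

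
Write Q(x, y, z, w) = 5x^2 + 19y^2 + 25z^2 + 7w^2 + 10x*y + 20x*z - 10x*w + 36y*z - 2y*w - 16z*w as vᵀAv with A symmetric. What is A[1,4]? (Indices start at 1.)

The coefficient of x·w in Q is -10. For a symmetric A this equals A[1,4] + A[4,1] = 2·A[1,4].
So A[1,4] = -10/2 = -5.

-5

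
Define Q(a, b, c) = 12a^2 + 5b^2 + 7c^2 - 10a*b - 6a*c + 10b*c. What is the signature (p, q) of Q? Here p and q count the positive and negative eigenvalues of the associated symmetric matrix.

The associated matrix is A = [[12, -5, -3], [-5, 5, 5], [-3, 5, 7]].
Applying the same elementary operations to the rows and columns of A produces a congruent diagonal matrix with entries 12, 35/12, 10/7.
That gives 3 positive pivots.

(3, 0)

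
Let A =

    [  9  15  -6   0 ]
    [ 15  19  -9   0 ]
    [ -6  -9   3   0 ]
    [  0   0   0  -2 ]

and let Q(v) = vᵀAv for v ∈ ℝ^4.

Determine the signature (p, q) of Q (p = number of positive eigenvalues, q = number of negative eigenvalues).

An LDLᵀ factorisation of A has diagonal entries 9, -6, -5/6, -2.
So there are 1 positive, 3 negative pivots.

(1, 3)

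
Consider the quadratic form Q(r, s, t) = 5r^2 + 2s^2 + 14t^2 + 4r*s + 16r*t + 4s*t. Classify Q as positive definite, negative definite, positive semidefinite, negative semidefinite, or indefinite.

The associated matrix is A = [[5, 2, 8], [2, 2, 2], [8, 2, 14]].
Applying the same elementary operations to the rows and columns of A produces a congruent diagonal matrix with entries 5, 6/5, 0.
So there are 2 positive, 1 zero pivots.
Hence Q is positive semidefinite.

positive semidefinite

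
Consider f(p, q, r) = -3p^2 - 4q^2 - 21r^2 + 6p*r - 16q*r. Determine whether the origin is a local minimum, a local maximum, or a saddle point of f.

The Hessian at the origin is H = [[-6, 0, 6], [0, -8, -16], [6, -16, -42]].
An LDLᵀ factorisation of H has diagonal entries -6, -8, -4.
Counting signs: 3 negative.
H is negative definite, so the origin is a strict local maximum.

local maximum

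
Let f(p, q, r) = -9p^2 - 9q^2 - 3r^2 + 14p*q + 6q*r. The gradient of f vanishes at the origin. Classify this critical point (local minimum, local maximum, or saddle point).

The Hessian at the origin is H = [[-18, 14, 0], [14, -18, 6], [0, 6, -6]].
Row-reducing H symmetrically gives the diagonal entries -18, -64/9, -15/16.
Counting signs: 3 negative.
H is negative definite, so the origin is a strict local maximum.

local maximum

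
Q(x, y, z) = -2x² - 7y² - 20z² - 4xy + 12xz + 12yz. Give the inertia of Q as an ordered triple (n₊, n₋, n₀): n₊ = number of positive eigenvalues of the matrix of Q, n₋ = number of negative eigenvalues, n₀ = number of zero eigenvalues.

(0, 3, 0)

Write A = [[-2, -2, 6], [-2, -7, 6], [6, 6, -20]].
Row-reducing A symmetrically gives the diagonal entries -2, -5, -2.
Counting signs: 3 negative.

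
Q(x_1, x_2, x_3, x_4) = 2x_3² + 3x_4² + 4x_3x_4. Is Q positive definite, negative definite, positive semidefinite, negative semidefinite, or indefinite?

Write A = [[0, 0, 0, 0], [0, 0, 0, 0], [0, 0, 2, 2], [0, 0, 2, 3]].
Row-reducing A symmetrically gives the diagonal entries 0, 0, 2, 1.
So there are 2 positive, 2 zero pivots.
Hence Q is positive semidefinite.

positive semidefinite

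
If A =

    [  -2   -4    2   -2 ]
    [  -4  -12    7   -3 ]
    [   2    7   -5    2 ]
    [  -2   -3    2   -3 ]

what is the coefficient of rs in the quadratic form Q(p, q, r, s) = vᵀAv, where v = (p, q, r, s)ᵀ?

The coefficient of rs is A[3,4] + A[4,3] = 2·2 = 4.

4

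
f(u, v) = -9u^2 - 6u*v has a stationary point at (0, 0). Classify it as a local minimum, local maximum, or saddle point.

The Hessian at the origin is H = [[-18, -6], [-6, 0]].
det H = -18·0 − (-6)² = -36 < 0, so H is indefinite.
Therefore the origin is a saddle point.

saddle point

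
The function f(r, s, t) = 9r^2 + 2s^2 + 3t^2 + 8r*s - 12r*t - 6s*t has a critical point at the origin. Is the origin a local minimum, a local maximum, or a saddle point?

saddle point

The Hessian at the origin is H = [[18, 8, -12], [8, 4, -6], [-12, -6, 6]].
Symmetric row and column elimination reduces H to a congruent diagonal form with pivots 18, 4/9, -3.
So there are 2 positive, 1 negative pivots.
H is indefinite, so the origin is a saddle point.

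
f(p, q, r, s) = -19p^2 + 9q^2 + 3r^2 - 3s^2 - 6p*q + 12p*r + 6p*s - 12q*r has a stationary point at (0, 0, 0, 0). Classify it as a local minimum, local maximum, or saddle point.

saddle point

The Hessian at the origin is H = [[-38, -6, 12, 6], [-6, 18, -12, 0], [12, -12, 6, 0], [6, 0, 0, -6]].
Symmetric row and column elimination reduces H to a congruent diagonal form with pivots -38, 360/19, -2/5, -3/2.
Counting signs: 1 positive, 3 negative.
H is indefinite, so the origin is a saddle point.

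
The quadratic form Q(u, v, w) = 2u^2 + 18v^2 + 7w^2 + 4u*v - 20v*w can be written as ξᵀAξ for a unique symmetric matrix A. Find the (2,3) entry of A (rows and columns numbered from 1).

The coefficient of v·w in Q is -20. For a symmetric A this equals A[2,3] + A[3,2] = 2·A[2,3].
So A[2,3] = -20/2 = -10.

-10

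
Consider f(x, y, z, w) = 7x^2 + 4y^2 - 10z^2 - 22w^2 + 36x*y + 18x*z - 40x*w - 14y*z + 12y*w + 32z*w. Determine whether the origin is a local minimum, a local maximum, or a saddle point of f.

The Hessian at the origin is H = [[14, 36, 18, -40], [36, 8, -14, 12], [18, -14, -20, 32], [-40, 12, 32, -44]].
Symmetric row and column elimination reduces H to a congruent diagonal form with pivots 14, -592/7, -25/148, 12.
So there are 2 positive, 2 negative pivots.
H is indefinite, so the origin is a saddle point.

saddle point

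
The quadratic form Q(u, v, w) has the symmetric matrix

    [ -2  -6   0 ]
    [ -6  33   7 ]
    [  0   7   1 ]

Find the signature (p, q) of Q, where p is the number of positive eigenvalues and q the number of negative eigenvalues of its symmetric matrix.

(2, 1)

Congruent diagonalization of A (simultaneous row and column reduction) yields pivots -2, 51, 2/51.
So there are 2 positive, 1 negative pivots.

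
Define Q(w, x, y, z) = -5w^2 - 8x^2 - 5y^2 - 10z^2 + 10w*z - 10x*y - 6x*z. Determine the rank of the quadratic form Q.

4

The associated matrix is A = [[-5, 0, 0, 5], [0, -8, -5, -3], [0, -5, -5, 0], [5, -3, 0, -10]].
An LDLᵀ factorisation of A has diagonal entries -5, -8, -15/8, -2.
Counting signs: 4 negative.
The rank is the number of nonzero pivots: 4.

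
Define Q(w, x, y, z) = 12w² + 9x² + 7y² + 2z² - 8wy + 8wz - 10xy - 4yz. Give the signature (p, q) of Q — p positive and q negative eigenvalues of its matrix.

The associated matrix is A = [[12, 0, -4, 4], [0, 9, -5, 0], [-4, -5, 7, -2], [4, 0, -2, 2]].
Symmetric row and column elimination reduces A to a congruent diagonal form with pivots 12, 9, 26/9, 20/39.
That gives 4 positive pivots.

(4, 0)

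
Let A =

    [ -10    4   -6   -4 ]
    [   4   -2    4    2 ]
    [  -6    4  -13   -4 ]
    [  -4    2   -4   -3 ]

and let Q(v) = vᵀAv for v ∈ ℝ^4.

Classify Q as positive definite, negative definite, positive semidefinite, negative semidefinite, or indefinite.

Leading principal minors: Δ_1 = -10, Δ_2 = 4, Δ_3 = -12, Δ_4 = 12.
The signs alternate starting with Δ_1 < 0, so by Sylvester's criterion Q is negative definite.

negative definite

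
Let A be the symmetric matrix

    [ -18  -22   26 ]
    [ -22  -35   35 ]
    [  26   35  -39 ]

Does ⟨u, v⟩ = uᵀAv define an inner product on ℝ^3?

Leading principal minors: Δ_1 = -18, Δ_2 = 146, Δ_3 = -24.
The signs alternate starting with Δ_1 < 0, so by Sylvester's criterion Q is negative definite.
⟨·,·⟩ is an inner product exactly when A is positive definite.

no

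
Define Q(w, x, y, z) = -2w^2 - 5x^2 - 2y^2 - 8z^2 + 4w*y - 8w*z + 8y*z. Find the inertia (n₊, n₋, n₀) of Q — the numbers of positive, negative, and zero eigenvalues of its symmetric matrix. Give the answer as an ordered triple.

(0, 2, 2)

The symmetric matrix is A = [[-2, 0, 2, -4], [0, -5, 0, 0], [2, 0, -2, 4], [-4, 0, 4, -8]].
Applying the same elementary operations to the rows and columns of A produces a congruent diagonal matrix with entries -2, -5, 0, 0.
Counting signs: 2 negative, 2 zero.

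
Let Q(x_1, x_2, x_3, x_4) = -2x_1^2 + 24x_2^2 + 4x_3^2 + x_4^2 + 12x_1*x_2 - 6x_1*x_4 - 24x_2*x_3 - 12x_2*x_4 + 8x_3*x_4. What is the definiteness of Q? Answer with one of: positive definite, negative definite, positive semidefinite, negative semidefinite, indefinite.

indefinite

The associated matrix is A = [[-2, 6, 0, -3], [6, 24, -12, -6], [0, -12, 4, 4], [-3, -6, 4, 1]].
Applying the same elementary operations to the rows and columns of A produces a congruent diagonal matrix with entries -2, 42, 4/7, 0.
Counting signs: 2 positive, 1 negative, 1 zero.
Hence Q is indefinite.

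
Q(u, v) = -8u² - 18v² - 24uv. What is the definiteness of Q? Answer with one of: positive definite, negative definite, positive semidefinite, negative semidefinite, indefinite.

The symmetric matrix is A = [[-8, -12], [-12, -18]].
Applying the same elementary operations to the rows and columns of A produces a congruent diagonal matrix with entries -8, 0.
That gives 1 negative, 1 zero pivots.
Hence Q is negative semidefinite.

negative semidefinite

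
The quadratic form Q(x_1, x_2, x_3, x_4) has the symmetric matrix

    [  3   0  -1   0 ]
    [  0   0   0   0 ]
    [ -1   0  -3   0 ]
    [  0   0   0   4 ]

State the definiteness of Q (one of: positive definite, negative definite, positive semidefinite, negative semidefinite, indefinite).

indefinite

Applying the same elementary operations to the rows and columns of A produces a congruent diagonal matrix with entries 3, 0, -10/3, 4.
Counting signs: 2 positive, 1 negative, 1 zero.
Hence Q is indefinite.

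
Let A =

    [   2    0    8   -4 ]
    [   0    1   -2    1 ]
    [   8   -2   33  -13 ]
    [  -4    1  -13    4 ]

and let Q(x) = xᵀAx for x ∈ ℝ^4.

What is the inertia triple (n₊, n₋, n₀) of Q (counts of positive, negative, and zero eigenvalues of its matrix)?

(3, 1, 0)

Row-reducing A symmetrically gives the diagonal entries 2, 1, -3, 10/3.
So there are 3 positive, 1 negative pivots.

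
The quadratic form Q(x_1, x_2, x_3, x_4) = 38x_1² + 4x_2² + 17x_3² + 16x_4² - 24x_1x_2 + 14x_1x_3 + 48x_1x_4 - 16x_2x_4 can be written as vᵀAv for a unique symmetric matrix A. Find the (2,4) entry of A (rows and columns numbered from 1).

The coefficient of x_2·x_4 in Q is -16. For a symmetric A this equals A[2,4] + A[4,2] = 2·A[2,4].
So A[2,4] = -16/2 = -8.

-8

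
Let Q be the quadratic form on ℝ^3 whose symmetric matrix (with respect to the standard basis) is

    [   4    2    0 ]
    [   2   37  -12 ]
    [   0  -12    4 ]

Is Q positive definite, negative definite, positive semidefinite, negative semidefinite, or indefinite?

positive semidefinite

Row-reducing A symmetrically gives the diagonal entries 4, 36, 0.
So there are 2 positive, 1 zero pivots.
Hence Q is positive semidefinite.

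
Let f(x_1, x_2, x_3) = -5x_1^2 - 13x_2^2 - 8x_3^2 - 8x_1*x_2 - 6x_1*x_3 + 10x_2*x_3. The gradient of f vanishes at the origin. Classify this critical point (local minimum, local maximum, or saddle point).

The Hessian at the origin is H = [[-10, -8, -6], [-8, -26, 10], [-6, 10, -16]].
Row-reducing H symmetrically gives the diagonal entries -10, -98/5, -60/49.
Counting signs: 3 negative.
H is negative definite, so the origin is a strict local maximum.

local maximum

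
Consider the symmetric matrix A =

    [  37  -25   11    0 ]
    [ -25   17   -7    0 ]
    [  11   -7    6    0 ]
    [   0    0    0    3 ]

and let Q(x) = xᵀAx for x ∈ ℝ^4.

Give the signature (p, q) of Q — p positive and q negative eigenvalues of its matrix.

(4, 0)

Symmetric row and column elimination reduces A to a congruent diagonal form with pivots 37, 4/37, 1, 3.
Counting signs: 4 positive.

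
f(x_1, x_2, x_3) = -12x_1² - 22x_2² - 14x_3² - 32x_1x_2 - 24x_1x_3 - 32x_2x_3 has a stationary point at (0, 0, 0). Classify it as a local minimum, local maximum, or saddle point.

The Hessian at the origin is H = [[-24, -32, -24], [-32, -44, -32], [-24, -32, -28]].
Applying the same elementary operations to the rows and columns of H produces a congruent diagonal matrix with entries -24, -4/3, -4.
So there are 3 negative pivots.
H is negative definite, so the origin is a strict local maximum.

local maximum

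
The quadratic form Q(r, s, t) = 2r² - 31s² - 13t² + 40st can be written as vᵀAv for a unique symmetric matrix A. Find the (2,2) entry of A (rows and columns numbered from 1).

The coefficient of s² in Q is -31, and that is exactly A[2,2].

-31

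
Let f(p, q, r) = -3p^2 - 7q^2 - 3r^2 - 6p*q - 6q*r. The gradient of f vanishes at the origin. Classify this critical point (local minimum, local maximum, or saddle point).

The Hessian at the origin is H = [[-6, -6, 0], [-6, -14, -6], [0, -6, -6]].
Applying the same elementary operations to the rows and columns of H produces a congruent diagonal matrix with entries -6, -8, -3/2.
So there are 3 negative pivots.
H is negative definite, so the origin is a strict local maximum.

local maximum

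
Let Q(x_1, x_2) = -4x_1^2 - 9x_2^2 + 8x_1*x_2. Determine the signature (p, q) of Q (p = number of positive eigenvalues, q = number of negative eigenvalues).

(0, 2)

Write A = [[-4, 4], [4, -9]].
Symmetric row and column elimination reduces A to a congruent diagonal form with pivots -4, -5.
So there are 2 negative pivots.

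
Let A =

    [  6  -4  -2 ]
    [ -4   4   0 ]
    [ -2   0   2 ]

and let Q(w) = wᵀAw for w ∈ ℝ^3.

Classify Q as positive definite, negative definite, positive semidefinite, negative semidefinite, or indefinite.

positive semidefinite

Applying the same elementary operations to the rows and columns of A produces a congruent diagonal matrix with entries 6, 4/3, 0.
Counting signs: 2 positive, 1 zero.
Hence Q is positive semidefinite.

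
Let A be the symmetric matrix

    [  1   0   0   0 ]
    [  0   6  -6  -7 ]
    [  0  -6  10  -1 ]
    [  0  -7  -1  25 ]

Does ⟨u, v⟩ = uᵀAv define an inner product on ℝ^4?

yes

An LDLᵀ factorisation of A has diagonal entries 1, 6, 4, 5/6.
That gives 4 positive pivots.
Hence Q is positive definite.
⟨·,·⟩ is an inner product exactly when A is positive definite.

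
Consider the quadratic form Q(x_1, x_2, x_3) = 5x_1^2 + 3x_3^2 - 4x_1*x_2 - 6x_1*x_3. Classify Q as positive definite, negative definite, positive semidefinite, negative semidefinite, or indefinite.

The associated matrix is A = [[5, -2, -3], [-2, 0, 0], [-3, 0, 3]].
Applying the same elementary operations to the rows and columns of A produces a congruent diagonal matrix with entries 5, -4/5, 3.
That gives 2 positive, 1 negative pivots.
Hence Q is indefinite.

indefinite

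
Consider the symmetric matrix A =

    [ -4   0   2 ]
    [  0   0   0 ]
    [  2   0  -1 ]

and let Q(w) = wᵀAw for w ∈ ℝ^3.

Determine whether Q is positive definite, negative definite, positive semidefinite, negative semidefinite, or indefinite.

negative semidefinite

Congruent diagonalization of A (simultaneous row and column reduction) yields pivots -4, 0, 0.
That gives 1 negative, 2 zero pivots.
Hence Q is negative semidefinite.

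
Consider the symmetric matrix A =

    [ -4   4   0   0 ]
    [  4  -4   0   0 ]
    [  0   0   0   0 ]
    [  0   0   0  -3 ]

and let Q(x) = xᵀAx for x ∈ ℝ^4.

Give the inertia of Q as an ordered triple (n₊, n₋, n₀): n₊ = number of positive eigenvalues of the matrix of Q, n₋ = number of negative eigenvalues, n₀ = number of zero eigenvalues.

(0, 2, 2)

Symmetric row and column elimination reduces A to a congruent diagonal form with pivots -4, 0, 0, -3.
Counting signs: 2 negative, 2 zero.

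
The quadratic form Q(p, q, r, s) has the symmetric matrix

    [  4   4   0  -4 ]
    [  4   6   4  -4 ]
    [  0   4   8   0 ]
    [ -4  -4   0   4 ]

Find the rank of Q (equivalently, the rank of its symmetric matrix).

2

Applying the same elementary operations to the rows and columns of A produces a congruent diagonal matrix with entries 4, 2, 0, 0.
That gives 2 positive, 2 zero pivots.
The rank is the number of nonzero pivots: 2.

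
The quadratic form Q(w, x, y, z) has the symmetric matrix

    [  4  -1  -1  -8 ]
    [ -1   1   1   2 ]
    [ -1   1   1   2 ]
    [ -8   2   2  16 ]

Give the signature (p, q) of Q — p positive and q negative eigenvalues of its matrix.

Applying the same elementary operations to the rows and columns of A produces a congruent diagonal matrix with entries 4, 3/4, 0, 0.
So there are 2 positive, 2 zero pivots.

(2, 0)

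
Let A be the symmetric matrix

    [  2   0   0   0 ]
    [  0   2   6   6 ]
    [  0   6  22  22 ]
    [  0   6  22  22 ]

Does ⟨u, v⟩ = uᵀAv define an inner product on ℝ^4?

Applying the same elementary operations to the rows and columns of A produces a congruent diagonal matrix with entries 2, 2, 4, 0.
So there are 3 positive, 1 zero pivots.
Hence Q is positive semidefinite.
⟨·,·⟩ is an inner product exactly when A is positive definite.

no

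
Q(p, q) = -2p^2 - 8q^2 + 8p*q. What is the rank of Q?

1

The associated matrix is A = [[-2, 4], [4, -8]].
Applying the same elementary operations to the rows and columns of A produces a congruent diagonal matrix with entries -2, 0.
That gives 1 negative, 1 zero pivots.
The rank is the number of nonzero pivots: 1.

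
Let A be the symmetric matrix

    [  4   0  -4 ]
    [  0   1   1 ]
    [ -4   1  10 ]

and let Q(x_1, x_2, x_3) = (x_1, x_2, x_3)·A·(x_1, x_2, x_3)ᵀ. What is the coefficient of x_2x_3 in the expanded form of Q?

The coefficient of x_2x_3 is A[2,3] + A[3,2] = 2·1 = 2.

2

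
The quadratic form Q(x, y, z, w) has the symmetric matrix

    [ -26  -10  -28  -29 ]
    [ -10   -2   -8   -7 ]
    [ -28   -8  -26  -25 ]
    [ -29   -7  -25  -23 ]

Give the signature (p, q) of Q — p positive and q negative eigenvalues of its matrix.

(1, 1)

Symmetric row and column elimination reduces A to a congruent diagonal form with pivots -26, 24/13, 0, 0.
Counting signs: 1 positive, 1 negative, 2 zero.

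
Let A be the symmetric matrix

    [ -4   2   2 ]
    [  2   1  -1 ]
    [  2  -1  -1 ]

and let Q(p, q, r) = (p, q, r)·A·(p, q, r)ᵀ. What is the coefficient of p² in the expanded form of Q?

The coefficient of p² is the diagonal entry A[1,1] = -4.

-4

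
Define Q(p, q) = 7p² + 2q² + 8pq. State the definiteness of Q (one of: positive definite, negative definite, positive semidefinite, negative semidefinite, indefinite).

The symmetric matrix is A = [[7, 4], [4, 2]].
Row-reducing A symmetrically gives the diagonal entries 7, -2/7.
That gives 1 positive, 1 negative pivots.
Hence Q is indefinite.

indefinite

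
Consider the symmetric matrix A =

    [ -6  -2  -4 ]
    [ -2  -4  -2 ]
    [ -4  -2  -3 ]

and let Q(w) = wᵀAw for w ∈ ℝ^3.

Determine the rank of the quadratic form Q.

3

An LDLᵀ factorisation of A has diagonal entries -6, -10/3, -1/5.
So there are 3 negative pivots.
The rank is the number of nonzero pivots: 3.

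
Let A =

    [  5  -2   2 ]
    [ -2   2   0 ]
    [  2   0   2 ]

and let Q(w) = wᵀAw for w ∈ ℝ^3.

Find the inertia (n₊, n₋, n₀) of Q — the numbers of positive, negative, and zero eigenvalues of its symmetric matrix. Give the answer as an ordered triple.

An LDLᵀ factorisation of A has diagonal entries 5, 6/5, 2/3.
So there are 3 positive pivots.

(3, 0, 0)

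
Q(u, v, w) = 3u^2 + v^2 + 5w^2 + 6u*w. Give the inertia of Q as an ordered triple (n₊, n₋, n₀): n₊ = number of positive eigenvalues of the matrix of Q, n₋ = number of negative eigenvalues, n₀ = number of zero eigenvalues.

The associated matrix is A = [[3, 0, 3], [0, 1, 0], [3, 0, 5]].
Applying the same elementary operations to the rows and columns of A produces a congruent diagonal matrix with entries 3, 1, 2.
So there are 3 positive pivots.

(3, 0, 0)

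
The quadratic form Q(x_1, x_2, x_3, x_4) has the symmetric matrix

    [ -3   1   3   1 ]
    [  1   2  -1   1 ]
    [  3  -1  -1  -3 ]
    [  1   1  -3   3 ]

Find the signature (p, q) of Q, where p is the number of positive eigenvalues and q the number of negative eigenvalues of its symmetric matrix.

(3, 1)

Congruent diagonalization of A (simultaneous row and column reduction) yields pivots -3, 7/3, 2, 4/7.
That gives 3 positive, 1 negative pivots.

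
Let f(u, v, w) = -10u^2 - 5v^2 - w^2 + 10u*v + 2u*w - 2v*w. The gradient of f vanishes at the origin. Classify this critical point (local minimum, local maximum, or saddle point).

local maximum

The Hessian at the origin is H = [[-20, 10, 2], [10, -10, -2], [2, -2, -2]].
Row-reducing H symmetrically gives the diagonal entries -20, -5, -8/5.
Counting signs: 3 negative.
H is negative definite, so the origin is a strict local maximum.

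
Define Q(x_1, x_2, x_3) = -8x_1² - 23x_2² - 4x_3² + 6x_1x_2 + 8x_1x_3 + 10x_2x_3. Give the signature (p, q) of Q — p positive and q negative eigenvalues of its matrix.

The associated matrix is A = [[-8, 3, 4], [3, -23, 5], [4, 5, -4]].
Symmetric row and column elimination reduces A to a congruent diagonal form with pivots -8, -175/8, -12/175.
That gives 3 negative pivots.

(0, 3)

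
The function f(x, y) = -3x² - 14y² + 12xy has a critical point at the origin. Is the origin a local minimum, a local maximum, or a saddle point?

local maximum

The Hessian at the origin is H = [[-6, 12], [12, -28]].
det H = -6·-28 − (12)² = 24 > 0 and H[1,1] = -6 < 0, so H is negative definite.
Therefore the origin is a local maximum.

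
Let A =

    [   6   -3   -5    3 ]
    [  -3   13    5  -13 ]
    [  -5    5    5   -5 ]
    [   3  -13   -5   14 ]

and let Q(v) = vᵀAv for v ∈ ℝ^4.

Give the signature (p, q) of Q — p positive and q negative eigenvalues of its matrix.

(4, 0)

Symmetric row and column elimination reduces A to a congruent diagonal form with pivots 6, 23/2, 20/69, 1.
Counting signs: 4 positive.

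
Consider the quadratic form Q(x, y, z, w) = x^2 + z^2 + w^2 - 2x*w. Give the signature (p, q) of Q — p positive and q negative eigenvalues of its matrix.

The associated matrix is A = [[1, 0, 0, -1], [0, 0, 0, 0], [0, 0, 1, 0], [-1, 0, 0, 1]].
Symmetric row and column elimination reduces A to a congruent diagonal form with pivots 1, 0, 1, 0.
Counting signs: 2 positive, 2 zero.

(2, 0)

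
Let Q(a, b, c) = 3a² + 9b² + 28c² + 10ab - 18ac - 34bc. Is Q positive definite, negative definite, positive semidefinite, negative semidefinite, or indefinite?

The symmetric matrix is A = [[3, 5, -9], [5, 9, -17], [-9, -17, 28]].
Applying the same elementary operations to the rows and columns of A produces a congruent diagonal matrix with entries 3, 2/3, -5.
So there are 2 positive, 1 negative pivots.
Hence Q is indefinite.

indefinite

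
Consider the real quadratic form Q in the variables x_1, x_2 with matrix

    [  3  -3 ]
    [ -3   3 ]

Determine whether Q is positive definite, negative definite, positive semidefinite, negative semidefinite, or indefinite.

positive semidefinite

For the 2×2 matrix [[3, -3], [-3, 3]]: det = 3·3 − (-3)² = 0, trace = 6.
det = 0 so one eigenvalue is zero; the form is semidefinite with the sign of the trace.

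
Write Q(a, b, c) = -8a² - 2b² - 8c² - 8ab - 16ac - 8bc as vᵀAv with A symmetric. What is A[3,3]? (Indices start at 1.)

-8

The coefficient of c² in Q is -8, and that is exactly A[3,3].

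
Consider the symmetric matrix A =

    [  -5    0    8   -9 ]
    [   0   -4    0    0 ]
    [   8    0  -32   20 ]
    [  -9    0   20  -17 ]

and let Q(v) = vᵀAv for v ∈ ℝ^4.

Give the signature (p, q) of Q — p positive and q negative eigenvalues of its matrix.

(1, 3)

An LDLᵀ factorisation of A has diagonal entries -5, -4, -96/5, 5/6.
Counting signs: 1 positive, 3 negative.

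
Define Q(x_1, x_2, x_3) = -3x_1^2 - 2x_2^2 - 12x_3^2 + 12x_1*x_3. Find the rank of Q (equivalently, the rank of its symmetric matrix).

2

Write A = [[-3, 0, 6], [0, -2, 0], [6, 0, -12]].
Congruent diagonalization of A (simultaneous row and column reduction) yields pivots -3, -2, 0.
That gives 2 negative, 1 zero pivots.
The rank is the number of nonzero pivots: 2.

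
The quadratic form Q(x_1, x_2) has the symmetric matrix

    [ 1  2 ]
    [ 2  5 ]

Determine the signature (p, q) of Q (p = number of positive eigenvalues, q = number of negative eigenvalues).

(2, 0)

An LDLᵀ factorisation of A has diagonal entries 1, 1.
Counting signs: 2 positive.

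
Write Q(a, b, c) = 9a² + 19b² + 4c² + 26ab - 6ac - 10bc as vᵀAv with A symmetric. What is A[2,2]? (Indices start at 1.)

The coefficient of b² in Q is 19, and that is exactly A[2,2].

19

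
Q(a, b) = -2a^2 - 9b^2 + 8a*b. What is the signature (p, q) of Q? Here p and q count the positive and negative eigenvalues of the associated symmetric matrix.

The associated matrix is A = [[-2, 4], [4, -9]].
An LDLᵀ factorisation of A has diagonal entries -2, -1.
Counting signs: 2 negative.

(0, 2)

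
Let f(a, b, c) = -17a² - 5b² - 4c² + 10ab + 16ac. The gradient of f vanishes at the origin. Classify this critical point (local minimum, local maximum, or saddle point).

The Hessian at the origin is H = [[-34, 10, 16], [10, -10, 0], [16, 0, -8]].
Symmetric row and column elimination reduces H to a congruent diagonal form with pivots -34, -120/17, 8/3.
That gives 1 positive, 2 negative pivots.
H is indefinite, so the origin is a saddle point.

saddle point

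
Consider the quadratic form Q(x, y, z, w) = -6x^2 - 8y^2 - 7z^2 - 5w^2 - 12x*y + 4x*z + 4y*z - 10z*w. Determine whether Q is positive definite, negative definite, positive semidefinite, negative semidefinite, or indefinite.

The symmetric matrix is A = [[-6, -6, 2, 0], [-6, -8, 2, 0], [2, 2, -7, -5], [0, 0, -5, -5]].
An LDLᵀ factorisation of A has diagonal entries -6, -2, -19/3, -20/19.
Counting signs: 4 negative.
Hence Q is negative definite.

negative definite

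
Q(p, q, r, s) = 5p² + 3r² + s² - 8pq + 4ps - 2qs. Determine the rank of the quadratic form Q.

Write A = [[5, -4, 0, 2], [-4, 0, 0, -1], [0, 0, 3, 0], [2, -1, 0, 1]].
Symmetric row and column elimination reduces A to a congruent diagonal form with pivots 5, -16/5, 3, 5/16.
So there are 3 positive, 1 negative pivots.
The rank is the number of nonzero pivots: 4.

4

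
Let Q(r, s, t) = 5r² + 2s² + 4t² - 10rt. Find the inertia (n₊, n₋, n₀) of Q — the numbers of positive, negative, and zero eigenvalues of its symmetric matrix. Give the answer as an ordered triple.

(2, 1, 0)

The symmetric matrix is A = [[5, 0, -5], [0, 2, 0], [-5, 0, 4]].
Congruent diagonalization of A (simultaneous row and column reduction) yields pivots 5, 2, -1.
So there are 2 positive, 1 negative pivots.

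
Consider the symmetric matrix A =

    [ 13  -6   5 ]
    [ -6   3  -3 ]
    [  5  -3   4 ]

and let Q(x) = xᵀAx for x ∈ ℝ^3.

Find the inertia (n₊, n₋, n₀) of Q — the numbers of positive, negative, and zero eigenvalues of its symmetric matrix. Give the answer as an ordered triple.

(2, 0, 1)

Applying the same elementary operations to the rows and columns of A produces a congruent diagonal matrix with entries 13, 3/13, 0.
So there are 2 positive, 1 zero pivots.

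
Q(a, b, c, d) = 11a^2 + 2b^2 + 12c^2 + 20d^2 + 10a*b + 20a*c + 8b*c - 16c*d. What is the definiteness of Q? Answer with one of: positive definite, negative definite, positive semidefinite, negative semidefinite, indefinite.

indefinite

The symmetric matrix is A = [[11, 5, 10, 0], [5, 2, 4, 0], [10, 4, 12, -8], [0, 0, -8, 20]].
Symmetric row and column elimination reduces A to a congruent diagonal form with pivots 11, -3/11, 4, 4.
Counting signs: 3 positive, 1 negative.
Hence Q is indefinite.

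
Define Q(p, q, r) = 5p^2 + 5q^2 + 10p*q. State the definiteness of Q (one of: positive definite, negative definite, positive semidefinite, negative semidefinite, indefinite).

positive semidefinite

The symmetric matrix is A = [[5, 5, 0], [5, 5, 0], [0, 0, 0]].
Symmetric row and column elimination reduces A to a congruent diagonal form with pivots 5, 0, 0.
Counting signs: 1 positive, 2 zero.
Hence Q is positive semidefinite.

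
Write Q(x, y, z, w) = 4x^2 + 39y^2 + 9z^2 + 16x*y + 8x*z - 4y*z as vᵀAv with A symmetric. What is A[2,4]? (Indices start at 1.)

The coefficient of y·w in Q is 0. For a symmetric A this equals A[2,4] + A[4,2] = 2·A[2,4].
So A[2,4] = 0/2 = 0.

0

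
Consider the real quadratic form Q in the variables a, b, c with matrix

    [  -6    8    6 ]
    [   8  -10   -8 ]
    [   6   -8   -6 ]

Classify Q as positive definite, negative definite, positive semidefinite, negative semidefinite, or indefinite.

indefinite

Symmetric row and column elimination reduces A to a congruent diagonal form with pivots -6, 2/3, 0.
So there are 1 positive, 1 negative, 1 zero pivots.
Hence Q is indefinite.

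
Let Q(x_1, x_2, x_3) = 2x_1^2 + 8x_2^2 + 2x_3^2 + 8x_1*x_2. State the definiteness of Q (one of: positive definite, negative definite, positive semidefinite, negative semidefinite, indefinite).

Write A = [[2, 4, 0], [4, 8, 0], [0, 0, 2]].
Symmetric row and column elimination reduces A to a congruent diagonal form with pivots 2, 0, 2.
That gives 2 positive, 1 zero pivots.
Hence Q is positive semidefinite.

positive semidefinite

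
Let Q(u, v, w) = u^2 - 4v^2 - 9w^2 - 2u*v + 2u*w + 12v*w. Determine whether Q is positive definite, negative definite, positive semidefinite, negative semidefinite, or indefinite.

indefinite

Write A = [[1, -1, 1], [-1, -4, 6], [1, 6, -9]].
An LDLᵀ factorisation of A has diagonal entries 1, -5, -1/5.
That gives 1 positive, 2 negative pivots.
Hence Q is indefinite.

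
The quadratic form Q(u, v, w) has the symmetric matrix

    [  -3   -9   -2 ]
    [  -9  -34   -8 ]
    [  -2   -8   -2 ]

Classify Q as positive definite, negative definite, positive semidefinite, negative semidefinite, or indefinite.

negative definite

Applying the same elementary operations to the rows and columns of A produces a congruent diagonal matrix with entries -3, -7, -2/21.
That gives 3 negative pivots.
Hence Q is negative definite.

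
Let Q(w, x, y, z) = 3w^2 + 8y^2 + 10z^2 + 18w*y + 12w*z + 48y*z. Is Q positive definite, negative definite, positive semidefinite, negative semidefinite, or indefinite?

indefinite

Write A = [[3, 0, 9, 6], [0, 0, 0, 0], [9, 0, 8, 24], [6, 0, 24, 10]].
Applying the same elementary operations to the rows and columns of A produces a congruent diagonal matrix with entries 3, 0, -19, -2/19.
Counting signs: 1 positive, 2 negative, 1 zero.
Hence Q is indefinite.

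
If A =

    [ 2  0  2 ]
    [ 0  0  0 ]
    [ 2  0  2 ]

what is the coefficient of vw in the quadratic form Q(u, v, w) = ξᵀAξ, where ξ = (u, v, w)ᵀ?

0

The coefficient of vw is A[2,3] + A[3,2] = 2·0 = 0.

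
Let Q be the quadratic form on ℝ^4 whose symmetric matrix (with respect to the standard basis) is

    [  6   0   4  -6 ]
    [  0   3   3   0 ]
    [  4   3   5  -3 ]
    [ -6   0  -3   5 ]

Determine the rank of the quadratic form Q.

4

An LDLᵀ factorisation of A has diagonal entries 6, 3, -2/3, 1/2.
So there are 3 positive, 1 negative pivots.
The rank is the number of nonzero pivots: 4.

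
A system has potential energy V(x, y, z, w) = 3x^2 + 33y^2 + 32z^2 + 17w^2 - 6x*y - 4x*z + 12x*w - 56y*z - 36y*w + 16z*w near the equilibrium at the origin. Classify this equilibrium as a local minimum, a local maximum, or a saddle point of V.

The Hessian at the origin is H = [[6, -6, -4, 12], [-6, 66, -56, -36], [-4, -56, 64, 16], [12, -36, 16, 34]].
Applying the same elementary operations to the rows and columns of H produces a congruent diagonal matrix with entries 6, 60, 4/3, 2/5.
So there are 4 positive pivots.
H is positive definite, so the origin is a strict local minimum.

local minimum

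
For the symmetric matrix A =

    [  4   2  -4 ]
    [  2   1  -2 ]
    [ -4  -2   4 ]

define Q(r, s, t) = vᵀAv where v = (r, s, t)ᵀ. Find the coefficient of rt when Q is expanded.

-8

The coefficient of rt is A[1,3] + A[3,1] = 2·(-4) = -8.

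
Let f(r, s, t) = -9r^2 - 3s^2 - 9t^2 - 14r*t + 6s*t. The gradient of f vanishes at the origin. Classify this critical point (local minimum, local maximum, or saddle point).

local maximum

The Hessian at the origin is H = [[-18, 0, -14], [0, -6, 6], [-14, 6, -18]].
Congruent diagonalization of H (simultaneous row and column reduction) yields pivots -18, -6, -10/9.
That gives 3 negative pivots.
H is negative definite, so the origin is a strict local maximum.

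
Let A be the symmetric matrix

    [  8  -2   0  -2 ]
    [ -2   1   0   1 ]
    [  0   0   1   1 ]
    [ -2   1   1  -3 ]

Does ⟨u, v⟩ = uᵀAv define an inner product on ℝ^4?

no

Row-reducing A symmetrically gives the diagonal entries 8, 1/2, 1, -5.
So there are 3 positive, 1 negative pivots.
Hence Q is indefinite.
⟨·,·⟩ is an inner product exactly when A is positive definite.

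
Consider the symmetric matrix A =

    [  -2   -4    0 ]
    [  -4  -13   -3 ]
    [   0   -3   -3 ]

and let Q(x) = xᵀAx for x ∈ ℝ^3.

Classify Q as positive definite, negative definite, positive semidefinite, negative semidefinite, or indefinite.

Leading principal minors: Δ_1 = -2, Δ_2 = 10, Δ_3 = -12.
The signs alternate starting with Δ_1 < 0, so by Sylvester's criterion Q is negative definite.

negative definite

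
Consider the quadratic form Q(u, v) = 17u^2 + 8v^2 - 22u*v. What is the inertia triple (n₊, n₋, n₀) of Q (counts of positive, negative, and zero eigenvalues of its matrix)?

The symmetric matrix is A = [[17, -11], [-11, 8]].
Symmetric row and column elimination reduces A to a congruent diagonal form with pivots 17, 15/17.
That gives 2 positive pivots.

(2, 0, 0)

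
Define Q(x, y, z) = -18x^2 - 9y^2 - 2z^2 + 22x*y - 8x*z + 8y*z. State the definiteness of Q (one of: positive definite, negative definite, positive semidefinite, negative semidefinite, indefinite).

negative definite

The symmetric matrix of Q is A = [[-18, 11, -4], [11, -9, 4], [-4, 4, -2]].
Leading principal minors: Δ_1 = -18, Δ_2 = 41, Δ_3 = -2.
The signs alternate starting with Δ_1 < 0, so by Sylvester's criterion Q is negative definite.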